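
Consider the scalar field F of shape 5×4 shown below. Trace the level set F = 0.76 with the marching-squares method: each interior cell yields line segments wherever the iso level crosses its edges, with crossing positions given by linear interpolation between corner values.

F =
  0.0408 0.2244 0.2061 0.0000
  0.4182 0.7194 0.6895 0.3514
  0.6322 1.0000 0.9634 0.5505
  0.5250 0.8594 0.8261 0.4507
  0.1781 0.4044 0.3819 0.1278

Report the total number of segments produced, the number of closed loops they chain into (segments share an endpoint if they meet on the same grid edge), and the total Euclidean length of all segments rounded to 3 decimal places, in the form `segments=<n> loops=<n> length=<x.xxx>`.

segments=8 loops=1 length=6.685

cell (1,0): code 0100 → (1.145,1.000)–(2.000,0.347)
cell (1,1): code 1100 → (1.257,2.000)–(1.145,1.000)
cell (1,2): code 1000 → (2.000,2.493)–(1.257,2.000)
cell (2,0): code 0110 → (2.000,0.347)–(3.000,0.703)
cell (2,2): code 1001 → (3.000,2.176)–(2.000,2.493)
cell (3,0): code 0010 → (3.000,0.703)–(3.218,1.000)
cell (3,1): code 0011 → (3.218,1.000)–(3.149,2.000)
cell (3,2): code 0001 → (3.149,2.000)–(3.000,2.176)
total: 8 segments, chained into 1 closed loop(s), length Σ = 6.685265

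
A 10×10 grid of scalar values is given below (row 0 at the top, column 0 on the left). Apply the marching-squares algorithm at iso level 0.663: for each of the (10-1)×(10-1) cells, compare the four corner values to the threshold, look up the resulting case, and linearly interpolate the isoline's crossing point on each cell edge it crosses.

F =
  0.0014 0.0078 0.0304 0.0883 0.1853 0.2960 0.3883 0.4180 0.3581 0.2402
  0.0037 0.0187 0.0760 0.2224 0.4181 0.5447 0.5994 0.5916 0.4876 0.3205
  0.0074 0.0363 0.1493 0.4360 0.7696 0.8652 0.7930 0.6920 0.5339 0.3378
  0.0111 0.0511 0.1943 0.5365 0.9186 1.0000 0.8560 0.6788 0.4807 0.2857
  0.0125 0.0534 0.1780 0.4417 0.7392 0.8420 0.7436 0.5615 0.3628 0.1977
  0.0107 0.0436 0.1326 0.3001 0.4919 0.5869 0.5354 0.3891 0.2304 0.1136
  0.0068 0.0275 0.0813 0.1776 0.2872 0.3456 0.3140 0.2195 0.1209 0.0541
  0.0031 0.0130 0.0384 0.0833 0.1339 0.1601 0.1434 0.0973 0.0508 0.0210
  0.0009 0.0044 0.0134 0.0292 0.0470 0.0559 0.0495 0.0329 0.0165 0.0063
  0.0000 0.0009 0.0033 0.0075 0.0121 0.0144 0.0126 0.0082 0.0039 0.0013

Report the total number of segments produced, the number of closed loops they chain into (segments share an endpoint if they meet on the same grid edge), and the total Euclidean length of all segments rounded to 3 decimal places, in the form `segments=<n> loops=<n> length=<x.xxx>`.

cell (1,3): code 0100 → (1.697,4.000)–(2.000,3.680)
cell (1,4): code 1100 → (1.369,5.000)–(1.697,4.000)
cell (1,5): code 1100 → (1.329,6.000)–(1.369,5.000)
cell (1,6): code 1100 → (1.711,7.000)–(1.329,6.000)
cell (1,7): code 1000 → (2.000,7.183)–(1.711,7.000)
cell (2,3): code 0110 → (2.000,3.680)–(3.000,3.331)
cell (2,7): code 1001 → (3.000,7.080)–(2.000,7.183)
cell (3,3): code 0110 → (3.000,3.331)–(4.000,3.744)
cell (3,6): code 1011 → (4.000,6.443)–(3.135,7.000)
cell (3,7): code 0001 → (3.135,7.000)–(3.000,7.080)
cell (4,3): code 0010 → (4.000,3.744)–(4.308,4.000)
cell (4,4): code 0011 → (4.308,4.000)–(4.702,5.000)
cell (4,5): code 0011 → (4.702,5.000)–(4.387,6.000)
cell (4,6): code 0001 → (4.387,6.000)–(4.000,6.443)
total: 14 segments, chained into 1 closed loop(s), length Σ = 11.350534

segments=14 loops=1 length=11.351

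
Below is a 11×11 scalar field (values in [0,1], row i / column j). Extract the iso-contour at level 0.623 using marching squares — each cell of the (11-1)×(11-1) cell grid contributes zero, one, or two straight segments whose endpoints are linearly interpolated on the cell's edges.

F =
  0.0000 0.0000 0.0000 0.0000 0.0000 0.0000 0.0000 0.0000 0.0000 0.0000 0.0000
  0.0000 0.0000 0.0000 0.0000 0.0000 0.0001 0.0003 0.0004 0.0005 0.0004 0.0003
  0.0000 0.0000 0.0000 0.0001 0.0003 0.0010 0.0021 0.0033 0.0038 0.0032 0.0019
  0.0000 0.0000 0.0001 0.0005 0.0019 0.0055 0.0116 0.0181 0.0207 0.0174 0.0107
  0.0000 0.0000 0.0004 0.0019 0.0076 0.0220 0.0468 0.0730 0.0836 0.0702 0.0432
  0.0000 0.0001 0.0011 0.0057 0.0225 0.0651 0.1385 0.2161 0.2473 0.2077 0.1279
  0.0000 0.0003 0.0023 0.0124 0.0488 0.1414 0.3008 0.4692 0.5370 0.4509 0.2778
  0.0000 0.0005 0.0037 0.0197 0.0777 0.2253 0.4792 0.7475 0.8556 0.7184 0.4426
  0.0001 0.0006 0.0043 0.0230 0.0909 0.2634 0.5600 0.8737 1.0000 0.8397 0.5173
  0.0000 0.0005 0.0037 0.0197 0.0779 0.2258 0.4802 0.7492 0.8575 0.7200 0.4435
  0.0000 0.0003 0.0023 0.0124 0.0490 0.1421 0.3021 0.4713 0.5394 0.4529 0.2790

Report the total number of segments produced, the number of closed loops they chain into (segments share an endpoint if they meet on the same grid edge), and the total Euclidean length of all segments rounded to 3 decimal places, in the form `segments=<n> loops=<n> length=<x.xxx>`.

cell (6,6): code 0100 → (6.553,7.000)–(7.000,6.536)
cell (6,7): code 1100 → (6.270,8.000)–(6.553,7.000)
cell (6,8): code 1100 → (6.643,9.000)–(6.270,8.000)
cell (6,9): code 1000 → (7.000,9.346)–(6.643,9.000)
cell (7,6): code 0110 → (7.000,6.536)–(8.000,6.201)
cell (7,9): code 1001 → (8.000,9.672)–(7.000,9.346)
cell (8,6): code 0110 → (8.000,6.201)–(9.000,6.531)
cell (8,9): code 1001 → (9.000,9.351)–(8.000,9.672)
cell (9,6): code 0010 → (9.000,6.531)–(9.454,7.000)
cell (9,7): code 0011 → (9.454,7.000)–(9.737,8.000)
cell (9,8): code 0011 → (9.737,8.000)–(9.363,9.000)
cell (9,9): code 0001 → (9.363,9.000)–(9.000,9.351)
total: 12 segments, chained into 1 closed loop(s), length Σ = 10.722797

segments=12 loops=1 length=10.723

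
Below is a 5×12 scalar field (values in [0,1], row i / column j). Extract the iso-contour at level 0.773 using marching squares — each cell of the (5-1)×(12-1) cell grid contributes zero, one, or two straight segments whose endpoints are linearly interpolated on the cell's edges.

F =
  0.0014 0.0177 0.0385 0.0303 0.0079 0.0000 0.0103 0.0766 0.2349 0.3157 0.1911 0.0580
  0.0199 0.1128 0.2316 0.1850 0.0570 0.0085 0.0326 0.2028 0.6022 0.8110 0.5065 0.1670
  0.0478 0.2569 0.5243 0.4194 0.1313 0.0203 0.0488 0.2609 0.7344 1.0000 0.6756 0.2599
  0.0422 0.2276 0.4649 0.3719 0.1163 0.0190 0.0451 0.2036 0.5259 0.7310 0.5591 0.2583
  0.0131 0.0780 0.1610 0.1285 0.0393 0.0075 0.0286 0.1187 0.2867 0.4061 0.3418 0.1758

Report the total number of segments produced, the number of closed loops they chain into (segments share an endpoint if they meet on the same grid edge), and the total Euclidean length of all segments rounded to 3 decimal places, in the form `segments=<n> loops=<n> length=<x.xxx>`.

segments=6 loops=1 length=5.000

cell (0,8): code 0100 → (0.923,9.000)–(1.000,8.818)
cell (0,9): code 1000 → (1.000,9.125)–(0.923,9.000)
cell (1,8): code 0110 → (1.000,8.818)–(2.000,8.145)
cell (1,9): code 1001 → (2.000,9.700)–(1.000,9.125)
cell (2,8): code 0010 → (2.000,8.145)–(2.844,9.000)
cell (2,9): code 0001 → (2.844,9.000)–(2.000,9.700)
total: 6 segments, chained into 1 closed loop(s), length Σ = 5.000016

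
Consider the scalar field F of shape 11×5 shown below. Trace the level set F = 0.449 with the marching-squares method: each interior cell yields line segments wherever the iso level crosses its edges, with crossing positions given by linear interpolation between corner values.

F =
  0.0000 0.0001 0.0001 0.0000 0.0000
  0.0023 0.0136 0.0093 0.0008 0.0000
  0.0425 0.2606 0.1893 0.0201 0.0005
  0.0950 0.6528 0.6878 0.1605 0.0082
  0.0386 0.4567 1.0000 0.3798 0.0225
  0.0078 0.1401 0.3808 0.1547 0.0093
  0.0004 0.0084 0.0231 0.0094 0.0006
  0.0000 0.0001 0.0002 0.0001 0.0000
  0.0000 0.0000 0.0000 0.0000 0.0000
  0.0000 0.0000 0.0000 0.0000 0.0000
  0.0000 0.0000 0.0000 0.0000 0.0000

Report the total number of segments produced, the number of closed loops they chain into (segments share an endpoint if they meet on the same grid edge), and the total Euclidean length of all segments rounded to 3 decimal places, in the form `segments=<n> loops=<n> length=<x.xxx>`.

cell (2,0): code 0100 → (2.480,1.000)–(3.000,0.635)
cell (2,1): code 1100 → (2.521,2.000)–(2.480,1.000)
cell (2,2): code 1000 → (3.000,2.453)–(2.521,2.000)
cell (3,0): code 0110 → (3.000,0.635)–(4.000,0.982)
cell (3,2): code 1001 → (4.000,2.888)–(3.000,2.453)
cell (4,0): code 0010 → (4.000,0.982)–(4.024,1.000)
cell (4,1): code 0011 → (4.024,1.000)–(4.890,2.000)
cell (4,2): code 0001 → (4.890,2.000)–(4.000,2.888)
total: 8 segments, chained into 1 closed loop(s), length Σ = 7.054977

segments=8 loops=1 length=7.055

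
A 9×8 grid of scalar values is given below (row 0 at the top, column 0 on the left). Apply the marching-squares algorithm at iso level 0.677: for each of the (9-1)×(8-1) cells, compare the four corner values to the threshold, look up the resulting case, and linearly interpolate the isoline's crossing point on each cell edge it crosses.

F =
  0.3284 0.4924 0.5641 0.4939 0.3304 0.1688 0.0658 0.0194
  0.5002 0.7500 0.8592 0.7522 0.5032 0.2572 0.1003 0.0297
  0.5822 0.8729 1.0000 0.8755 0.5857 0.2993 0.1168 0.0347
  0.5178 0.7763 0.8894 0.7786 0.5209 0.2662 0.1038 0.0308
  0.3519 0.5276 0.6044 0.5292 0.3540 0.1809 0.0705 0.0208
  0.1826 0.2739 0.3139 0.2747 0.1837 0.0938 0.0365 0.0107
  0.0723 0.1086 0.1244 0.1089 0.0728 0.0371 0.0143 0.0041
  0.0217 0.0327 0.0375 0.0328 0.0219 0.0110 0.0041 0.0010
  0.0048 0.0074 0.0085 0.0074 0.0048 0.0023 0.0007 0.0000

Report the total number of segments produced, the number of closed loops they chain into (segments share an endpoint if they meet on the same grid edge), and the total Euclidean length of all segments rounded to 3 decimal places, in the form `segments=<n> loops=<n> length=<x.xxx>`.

segments=12 loops=1 length=10.391

cell (0,0): code 0100 → (0.717,1.000)–(1.000,0.708)
cell (0,1): code 1100 → (0.383,2.000)–(0.717,1.000)
cell (0,2): code 1100 → (0.709,3.000)–(0.383,2.000)
cell (0,3): code 1000 → (1.000,3.302)–(0.709,3.000)
cell (1,0): code 0110 → (1.000,0.708)–(2.000,0.326)
cell (1,3): code 1001 → (2.000,3.685)–(1.000,3.302)
cell (2,0): code 0110 → (2.000,0.326)–(3.000,0.616)
cell (2,3): code 1001 → (3.000,3.394)–(2.000,3.685)
cell (3,0): code 0010 → (3.000,0.616)–(3.399,1.000)
cell (3,1): code 0011 → (3.399,1.000)–(3.745,2.000)
cell (3,2): code 0011 → (3.745,2.000)–(3.407,3.000)
cell (3,3): code 0001 → (3.407,3.000)–(3.000,3.394)
total: 12 segments, chained into 1 closed loop(s), length Σ = 10.391139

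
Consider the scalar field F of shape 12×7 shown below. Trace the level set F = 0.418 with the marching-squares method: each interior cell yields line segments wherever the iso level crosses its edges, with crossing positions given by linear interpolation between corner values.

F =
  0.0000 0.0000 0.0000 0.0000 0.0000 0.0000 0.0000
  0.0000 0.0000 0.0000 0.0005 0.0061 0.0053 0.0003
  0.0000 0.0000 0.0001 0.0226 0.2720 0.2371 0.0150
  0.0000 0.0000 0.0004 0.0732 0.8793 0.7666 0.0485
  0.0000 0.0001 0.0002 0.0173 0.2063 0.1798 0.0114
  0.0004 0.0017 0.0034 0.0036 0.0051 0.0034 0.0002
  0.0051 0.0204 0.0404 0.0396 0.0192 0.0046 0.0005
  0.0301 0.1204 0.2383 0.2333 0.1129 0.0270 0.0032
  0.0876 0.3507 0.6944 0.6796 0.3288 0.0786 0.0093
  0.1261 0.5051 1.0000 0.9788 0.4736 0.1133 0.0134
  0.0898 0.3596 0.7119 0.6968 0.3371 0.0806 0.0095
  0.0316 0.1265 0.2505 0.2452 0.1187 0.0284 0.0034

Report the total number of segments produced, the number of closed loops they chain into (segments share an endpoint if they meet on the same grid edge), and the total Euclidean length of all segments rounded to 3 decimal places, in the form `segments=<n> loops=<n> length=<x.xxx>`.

cell (2,3): code 0100 → (2.240,4.000)–(3.000,3.428)
cell (2,4): code 1100 → (2.342,5.000)–(2.240,4.000)
cell (2,5): code 1000 → (3.000,5.485)–(2.342,5.000)
cell (3,3): code 0010 → (3.000,3.428)–(3.685,4.000)
cell (3,4): code 0011 → (3.685,4.000)–(3.594,5.000)
cell (3,5): code 0001 → (3.594,5.000)–(3.000,5.485)
cell (7,1): code 0100 → (7.394,2.000)–(8.000,1.196)
cell (7,2): code 1100 → (7.414,3.000)–(7.394,2.000)
cell (7,3): code 1000 → (8.000,3.746)–(7.414,3.000)
cell (8,0): code 0100 → (8.436,1.000)–(9.000,0.770)
cell (8,1): code 1110 → (8.000,1.196)–(8.436,1.000)
cell (8,3): code 1101 → (8.616,4.000)–(8.000,3.746)
cell (8,4): code 1000 → (9.000,4.154)–(8.616,4.000)
cell (9,0): code 0010 → (9.000,0.770)–(9.599,1.000)
cell (9,1): code 0111 → (9.599,1.000)–(10.000,1.166)
cell (9,3): code 1011 → (10.000,3.775)–(9.407,4.000)
cell (9,4): code 0001 → (9.407,4.000)–(9.000,4.154)
cell (10,1): code 0010 → (10.000,1.166)–(10.637,2.000)
cell (10,2): code 0011 → (10.637,2.000)–(10.617,3.000)
cell (10,3): code 0001 → (10.617,3.000)–(10.000,3.775)
total: 20 segments, chained into 2 closed loop(s), length Σ = 15.746996

segments=20 loops=2 length=15.747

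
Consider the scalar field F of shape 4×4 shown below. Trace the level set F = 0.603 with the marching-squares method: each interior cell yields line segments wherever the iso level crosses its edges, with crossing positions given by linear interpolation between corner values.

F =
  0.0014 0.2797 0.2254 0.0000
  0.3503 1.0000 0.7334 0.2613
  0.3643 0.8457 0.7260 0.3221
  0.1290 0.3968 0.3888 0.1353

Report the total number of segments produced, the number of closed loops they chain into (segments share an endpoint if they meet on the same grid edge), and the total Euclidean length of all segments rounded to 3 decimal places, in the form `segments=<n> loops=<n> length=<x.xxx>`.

cell (0,0): code 0100 → (0.449,1.000)–(1.000,0.389)
cell (0,1): code 1100 → (0.743,2.000)–(0.449,1.000)
cell (0,2): code 1000 → (1.000,2.276)–(0.743,2.000)
cell (1,0): code 0110 → (1.000,0.389)–(2.000,0.496)
cell (1,2): code 1001 → (2.000,2.305)–(1.000,2.276)
cell (2,0): code 0010 → (2.000,0.496)–(2.541,1.000)
cell (2,1): code 0011 → (2.541,1.000)–(2.365,2.000)
cell (2,2): code 0001 → (2.365,2.000)–(2.000,2.305)
total: 8 segments, chained into 1 closed loop(s), length Σ = 6.478295

segments=8 loops=1 length=6.478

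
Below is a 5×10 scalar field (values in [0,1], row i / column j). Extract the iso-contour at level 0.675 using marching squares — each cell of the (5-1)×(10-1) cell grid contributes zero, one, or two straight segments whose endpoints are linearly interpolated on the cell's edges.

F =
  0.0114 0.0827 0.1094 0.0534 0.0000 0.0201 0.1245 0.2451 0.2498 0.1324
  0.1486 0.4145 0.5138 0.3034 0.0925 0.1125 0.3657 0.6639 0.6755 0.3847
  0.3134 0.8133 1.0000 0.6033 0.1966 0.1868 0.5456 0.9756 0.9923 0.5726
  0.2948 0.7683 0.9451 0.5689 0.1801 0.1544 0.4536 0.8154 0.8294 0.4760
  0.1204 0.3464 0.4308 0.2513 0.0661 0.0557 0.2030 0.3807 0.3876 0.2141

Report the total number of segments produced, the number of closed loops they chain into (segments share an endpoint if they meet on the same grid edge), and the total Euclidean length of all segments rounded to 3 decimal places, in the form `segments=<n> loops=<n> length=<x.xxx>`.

segments=18 loops=2 length=14.399

cell (0,7): code 0100 → (0.999,8.000)–(1.000,7.957)
cell (0,8): code 1000 → (1.000,8.002)–(0.999,8.000)
cell (1,0): code 0100 → (1.653,1.000)–(2.000,0.723)
cell (1,1): code 1100 → (1.332,2.000)–(1.653,1.000)
cell (1,2): code 1000 → (2.000,2.819)–(1.332,2.000)
cell (1,6): code 0100 → (1.036,7.000)–(2.000,6.301)
cell (1,7): code 1110 → (1.000,7.957)–(1.036,7.000)
cell (1,8): code 1001 → (2.000,8.756)–(1.000,8.002)
cell (2,0): code 0110 → (2.000,0.723)–(3.000,0.803)
cell (2,2): code 1001 → (3.000,2.718)–(2.000,2.819)
cell (2,6): code 0110 → (2.000,6.301)–(3.000,6.612)
cell (2,8): code 1001 → (3.000,8.437)–(2.000,8.756)
cell (3,0): code 0010 → (3.000,0.803)–(3.221,1.000)
cell (3,1): code 0011 → (3.221,1.000)–(3.525,2.000)
cell (3,2): code 0001 → (3.525,2.000)–(3.000,2.718)
cell (3,6): code 0010 → (3.000,6.612)–(3.323,7.000)
cell (3,7): code 0011 → (3.323,7.000)–(3.349,8.000)
cell (3,8): code 0001 → (3.349,8.000)–(3.000,8.437)
total: 18 segments, chained into 2 closed loop(s), length Σ = 14.398759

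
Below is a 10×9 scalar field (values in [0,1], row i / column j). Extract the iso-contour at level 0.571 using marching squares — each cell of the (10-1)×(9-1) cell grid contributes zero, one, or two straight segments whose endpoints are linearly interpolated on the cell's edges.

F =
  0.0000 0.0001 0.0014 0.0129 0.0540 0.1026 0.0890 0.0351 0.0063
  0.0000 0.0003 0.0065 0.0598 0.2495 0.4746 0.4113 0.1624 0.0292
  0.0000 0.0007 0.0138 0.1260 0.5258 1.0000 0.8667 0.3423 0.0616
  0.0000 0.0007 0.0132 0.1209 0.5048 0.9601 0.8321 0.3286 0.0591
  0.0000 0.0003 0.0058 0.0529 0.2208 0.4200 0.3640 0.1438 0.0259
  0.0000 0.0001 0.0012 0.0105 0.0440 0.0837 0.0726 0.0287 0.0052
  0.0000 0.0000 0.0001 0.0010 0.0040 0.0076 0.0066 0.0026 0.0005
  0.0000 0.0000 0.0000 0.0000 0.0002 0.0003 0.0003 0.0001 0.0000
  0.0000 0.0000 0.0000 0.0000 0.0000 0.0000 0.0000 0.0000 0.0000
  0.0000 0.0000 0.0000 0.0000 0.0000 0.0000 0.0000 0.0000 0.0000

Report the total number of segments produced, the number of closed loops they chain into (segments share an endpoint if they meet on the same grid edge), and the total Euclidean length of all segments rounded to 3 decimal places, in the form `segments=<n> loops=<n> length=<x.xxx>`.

cell (1,4): code 0100 → (1.183,5.000)–(2.000,4.095)
cell (1,5): code 1100 → (1.351,6.000)–(1.183,5.000)
cell (1,6): code 1000 → (2.000,6.564)–(1.351,6.000)
cell (2,4): code 0110 → (2.000,4.095)–(3.000,4.145)
cell (2,6): code 1001 → (3.000,6.519)–(2.000,6.564)
cell (3,4): code 0010 → (3.000,4.145)–(3.720,5.000)
cell (3,5): code 0011 → (3.720,5.000)–(3.558,6.000)
cell (3,6): code 0001 → (3.558,6.000)–(3.000,6.519)
total: 8 segments, chained into 1 closed loop(s), length Σ = 7.987305

segments=8 loops=1 length=7.987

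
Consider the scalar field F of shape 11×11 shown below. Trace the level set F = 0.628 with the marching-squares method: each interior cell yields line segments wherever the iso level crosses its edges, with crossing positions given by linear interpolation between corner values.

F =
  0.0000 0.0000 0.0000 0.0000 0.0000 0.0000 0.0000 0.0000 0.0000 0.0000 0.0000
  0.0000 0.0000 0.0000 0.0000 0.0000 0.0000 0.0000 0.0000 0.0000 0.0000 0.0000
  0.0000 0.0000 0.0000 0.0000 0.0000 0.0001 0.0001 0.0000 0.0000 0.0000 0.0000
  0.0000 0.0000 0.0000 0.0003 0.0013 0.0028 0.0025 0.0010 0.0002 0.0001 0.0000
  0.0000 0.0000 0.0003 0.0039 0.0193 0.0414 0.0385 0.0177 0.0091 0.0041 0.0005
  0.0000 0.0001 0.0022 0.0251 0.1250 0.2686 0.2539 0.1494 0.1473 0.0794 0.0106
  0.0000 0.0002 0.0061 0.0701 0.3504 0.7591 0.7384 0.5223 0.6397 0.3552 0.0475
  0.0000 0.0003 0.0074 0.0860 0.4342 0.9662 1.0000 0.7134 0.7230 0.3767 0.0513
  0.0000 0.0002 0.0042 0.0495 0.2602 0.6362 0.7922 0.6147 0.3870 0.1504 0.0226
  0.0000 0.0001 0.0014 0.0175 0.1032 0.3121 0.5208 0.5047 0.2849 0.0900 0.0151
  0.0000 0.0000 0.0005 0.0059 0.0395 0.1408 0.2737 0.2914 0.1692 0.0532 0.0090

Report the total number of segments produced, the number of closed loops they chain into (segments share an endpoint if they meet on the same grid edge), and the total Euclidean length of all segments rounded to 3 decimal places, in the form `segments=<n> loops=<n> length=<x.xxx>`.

segments=16 loops=1 length=11.171

cell (5,4): code 0100 → (5.733,5.000)–(6.000,4.679)
cell (5,5): code 1100 → (5.772,6.000)–(5.733,5.000)
cell (5,6): code 1000 → (6.000,6.511)–(5.772,6.000)
cell (5,7): code 0100 → (5.976,8.000)–(6.000,7.900)
cell (5,8): code 1000 → (6.000,8.041)–(5.976,8.000)
cell (6,4): code 0110 → (6.000,4.679)–(7.000,4.364)
cell (6,6): code 1101 → (6.553,7.000)–(6.000,6.511)
cell (6,7): code 1110 → (6.000,7.900)–(6.553,7.000)
cell (6,8): code 1001 → (7.000,8.274)–(6.000,8.041)
cell (7,4): code 0110 → (7.000,4.364)–(8.000,4.978)
cell (7,6): code 1011 → (8.000,6.925)–(7.865,7.000)
cell (7,7): code 0011 → (7.865,7.000)–(7.283,8.000)
cell (7,8): code 0001 → (7.283,8.000)–(7.000,8.274)
cell (8,4): code 0010 → (8.000,4.978)–(8.025,5.000)
cell (8,5): code 0011 → (8.025,5.000)–(8.605,6.000)
cell (8,6): code 0001 → (8.605,6.000)–(8.000,6.925)
total: 16 segments, chained into 1 closed loop(s), length Σ = 11.171390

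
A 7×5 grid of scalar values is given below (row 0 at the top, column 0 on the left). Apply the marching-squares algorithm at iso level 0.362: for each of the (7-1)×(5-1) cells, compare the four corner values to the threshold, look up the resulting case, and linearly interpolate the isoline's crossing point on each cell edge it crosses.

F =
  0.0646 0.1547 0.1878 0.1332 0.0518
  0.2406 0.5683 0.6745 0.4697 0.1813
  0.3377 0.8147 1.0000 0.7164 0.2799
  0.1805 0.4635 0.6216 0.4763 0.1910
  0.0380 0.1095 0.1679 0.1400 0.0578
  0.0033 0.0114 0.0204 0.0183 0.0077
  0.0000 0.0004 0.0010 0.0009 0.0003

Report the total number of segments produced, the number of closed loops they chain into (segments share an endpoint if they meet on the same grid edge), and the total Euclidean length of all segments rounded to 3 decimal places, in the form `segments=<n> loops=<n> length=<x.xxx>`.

segments=12 loops=1 length=10.791

cell (0,0): code 0100 → (0.501,1.000)–(1.000,0.370)
cell (0,1): code 1100 → (0.358,2.000)–(0.501,1.000)
cell (0,2): code 1100 → (0.680,3.000)–(0.358,2.000)
cell (0,3): code 1000 → (1.000,3.373)–(0.680,3.000)
cell (1,0): code 0110 → (1.000,0.370)–(2.000,0.051)
cell (1,3): code 1001 → (2.000,3.812)–(1.000,3.373)
cell (2,0): code 0110 → (2.000,0.051)–(3.000,0.641)
cell (2,3): code 1001 → (3.000,3.401)–(2.000,3.812)
cell (3,0): code 0010 → (3.000,0.641)–(3.287,1.000)
cell (3,1): code 0011 → (3.287,1.000)–(3.572,2.000)
cell (3,2): code 0011 → (3.572,2.000)–(3.340,3.000)
cell (3,3): code 0001 → (3.340,3.000)–(3.000,3.401)
total: 12 segments, chained into 1 closed loop(s), length Σ = 10.791196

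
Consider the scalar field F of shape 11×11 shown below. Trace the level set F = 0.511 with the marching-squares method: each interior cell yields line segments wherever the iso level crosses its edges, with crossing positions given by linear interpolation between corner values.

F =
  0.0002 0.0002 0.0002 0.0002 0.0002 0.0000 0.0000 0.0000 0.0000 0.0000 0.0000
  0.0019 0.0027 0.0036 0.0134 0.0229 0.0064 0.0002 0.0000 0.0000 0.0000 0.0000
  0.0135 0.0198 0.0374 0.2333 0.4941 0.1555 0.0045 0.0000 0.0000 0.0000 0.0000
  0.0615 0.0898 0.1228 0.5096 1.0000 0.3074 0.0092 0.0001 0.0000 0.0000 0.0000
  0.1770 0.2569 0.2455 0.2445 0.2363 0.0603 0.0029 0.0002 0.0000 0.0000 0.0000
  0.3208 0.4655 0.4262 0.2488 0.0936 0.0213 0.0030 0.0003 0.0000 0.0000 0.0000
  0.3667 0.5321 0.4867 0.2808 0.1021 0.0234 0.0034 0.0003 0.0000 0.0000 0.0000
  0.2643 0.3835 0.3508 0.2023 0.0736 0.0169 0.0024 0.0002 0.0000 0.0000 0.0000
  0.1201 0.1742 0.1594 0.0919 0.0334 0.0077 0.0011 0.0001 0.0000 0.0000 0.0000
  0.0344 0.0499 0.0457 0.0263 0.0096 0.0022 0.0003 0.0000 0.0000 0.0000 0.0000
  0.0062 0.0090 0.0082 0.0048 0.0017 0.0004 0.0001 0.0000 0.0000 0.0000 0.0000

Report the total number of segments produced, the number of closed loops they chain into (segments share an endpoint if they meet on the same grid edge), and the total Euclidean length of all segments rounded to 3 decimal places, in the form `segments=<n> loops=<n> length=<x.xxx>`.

cell (2,3): code 0100 → (2.033,4.000)–(3.000,3.003)
cell (2,4): code 1000 → (3.000,4.706)–(2.033,4.000)
cell (3,3): code 0010 → (3.000,3.003)–(3.640,4.000)
cell (3,4): code 0001 → (3.640,4.000)–(3.000,4.706)
cell (5,0): code 0100 → (5.683,1.000)–(6.000,0.872)
cell (5,1): code 1000 → (6.000,1.465)–(5.683,1.000)
cell (6,0): code 0010 → (6.000,0.872)–(6.142,1.000)
cell (6,1): code 0001 → (6.142,1.000)–(6.000,1.465)
total: 8 segments, chained into 2 closed loop(s), length Σ = 6.304751

segments=8 loops=2 length=6.305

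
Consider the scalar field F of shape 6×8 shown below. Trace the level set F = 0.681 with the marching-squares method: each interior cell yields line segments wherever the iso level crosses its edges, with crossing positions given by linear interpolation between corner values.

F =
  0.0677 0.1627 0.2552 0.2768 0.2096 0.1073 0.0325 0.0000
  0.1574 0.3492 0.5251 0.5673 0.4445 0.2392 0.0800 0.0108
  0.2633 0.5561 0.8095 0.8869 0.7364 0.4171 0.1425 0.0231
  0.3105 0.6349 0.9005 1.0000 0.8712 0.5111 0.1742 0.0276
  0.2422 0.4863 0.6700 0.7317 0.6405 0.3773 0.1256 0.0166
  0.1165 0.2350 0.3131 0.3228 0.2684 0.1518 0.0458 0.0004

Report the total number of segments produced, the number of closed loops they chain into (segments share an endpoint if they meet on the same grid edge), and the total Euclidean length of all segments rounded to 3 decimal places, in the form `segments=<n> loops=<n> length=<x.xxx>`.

cell (1,1): code 0100 → (1.548,2.000)–(2.000,1.493)
cell (1,2): code 1100 → (1.356,3.000)–(1.548,2.000)
cell (1,3): code 1100 → (1.810,4.000)–(1.356,3.000)
cell (1,4): code 1000 → (2.000,4.174)–(1.810,4.000)
cell (2,1): code 0110 → (2.000,1.493)–(3.000,1.174)
cell (2,4): code 1001 → (3.000,4.528)–(2.000,4.174)
cell (3,1): code 0010 → (3.000,1.174)–(3.952,2.000)
cell (3,2): code 0111 → (3.952,2.000)–(4.000,2.178)
cell (3,3): code 1011 → (4.000,3.556)–(3.824,4.000)
cell (3,4): code 0001 → (3.824,4.000)–(3.000,4.528)
cell (4,2): code 0010 → (4.000,2.178)–(4.124,3.000)
cell (4,3): code 0001 → (4.124,3.000)–(4.000,3.556)
total: 12 segments, chained into 1 closed loop(s), length Σ = 9.466576

segments=12 loops=1 length=9.467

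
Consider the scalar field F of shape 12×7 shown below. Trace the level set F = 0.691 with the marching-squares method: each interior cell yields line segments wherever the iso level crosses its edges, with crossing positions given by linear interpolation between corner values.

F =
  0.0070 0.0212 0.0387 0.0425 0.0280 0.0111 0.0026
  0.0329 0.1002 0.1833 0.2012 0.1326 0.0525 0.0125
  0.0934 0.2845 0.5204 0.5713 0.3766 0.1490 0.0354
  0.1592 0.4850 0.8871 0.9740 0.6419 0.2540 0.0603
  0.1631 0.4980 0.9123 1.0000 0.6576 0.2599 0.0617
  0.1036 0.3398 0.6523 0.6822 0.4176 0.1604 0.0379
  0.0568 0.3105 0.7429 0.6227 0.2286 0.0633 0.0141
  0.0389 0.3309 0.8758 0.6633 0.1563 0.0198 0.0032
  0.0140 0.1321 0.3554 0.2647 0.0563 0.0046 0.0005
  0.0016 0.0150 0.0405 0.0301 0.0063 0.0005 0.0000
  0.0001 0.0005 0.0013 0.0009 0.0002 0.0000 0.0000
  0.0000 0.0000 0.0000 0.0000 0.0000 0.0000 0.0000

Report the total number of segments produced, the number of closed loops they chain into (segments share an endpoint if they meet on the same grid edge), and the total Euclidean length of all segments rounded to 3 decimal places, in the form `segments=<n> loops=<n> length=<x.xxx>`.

cell (2,1): code 0100 → (2.465,2.000)–(3.000,1.512)
cell (2,2): code 1100 → (2.297,3.000)–(2.465,2.000)
cell (2,3): code 1000 → (3.000,3.852)–(2.297,3.000)
cell (3,1): code 0110 → (3.000,1.512)–(4.000,1.466)
cell (3,3): code 1001 → (4.000,3.902)–(3.000,3.852)
cell (4,1): code 0010 → (4.000,1.466)–(4.851,2.000)
cell (4,2): code 0011 → (4.851,2.000)–(4.972,3.000)
cell (4,3): code 0001 → (4.972,3.000)–(4.000,3.902)
cell (5,1): code 0100 → (5.427,2.000)–(6.000,1.880)
cell (5,2): code 1000 → (6.000,2.432)–(5.427,2.000)
cell (6,1): code 0110 → (6.000,1.880)–(7.000,1.661)
cell (6,2): code 1001 → (7.000,2.870)–(6.000,2.432)
cell (7,1): code 0010 → (7.000,1.661)–(7.355,2.000)
cell (7,2): code 0001 → (7.355,2.000)–(7.000,2.870)
total: 14 segments, chained into 2 closed loop(s), length Σ = 13.031851

segments=14 loops=2 length=13.032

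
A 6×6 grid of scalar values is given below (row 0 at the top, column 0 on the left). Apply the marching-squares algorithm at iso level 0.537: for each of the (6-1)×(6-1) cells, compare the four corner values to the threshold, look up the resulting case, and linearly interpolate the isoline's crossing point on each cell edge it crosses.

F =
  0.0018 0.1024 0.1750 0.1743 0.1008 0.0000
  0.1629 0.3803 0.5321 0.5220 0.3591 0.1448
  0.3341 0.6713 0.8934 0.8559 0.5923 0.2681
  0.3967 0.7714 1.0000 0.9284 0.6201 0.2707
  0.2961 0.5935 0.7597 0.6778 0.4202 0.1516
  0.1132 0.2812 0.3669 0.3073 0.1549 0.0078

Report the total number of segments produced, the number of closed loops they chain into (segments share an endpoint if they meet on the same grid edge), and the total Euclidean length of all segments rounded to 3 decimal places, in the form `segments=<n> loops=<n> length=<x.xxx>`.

cell (1,0): code 0100 → (1.538,1.000)–(2.000,0.602)
cell (1,1): code 1100 → (1.014,2.000)–(1.538,1.000)
cell (1,2): code 1100 → (1.045,3.000)–(1.014,2.000)
cell (1,3): code 1100 → (1.763,4.000)–(1.045,3.000)
cell (1,4): code 1000 → (2.000,4.171)–(1.763,4.000)
cell (2,0): code 0110 → (2.000,0.602)–(3.000,0.374)
cell (2,4): code 1001 → (3.000,4.238)–(2.000,4.171)
cell (3,0): code 0110 → (3.000,0.374)–(4.000,0.810)
cell (3,3): code 1011 → (4.000,3.547)–(3.416,4.000)
cell (3,4): code 0001 → (3.416,4.000)–(3.000,4.238)
cell (4,0): code 0010 → (4.000,0.810)–(4.181,1.000)
cell (4,1): code 0011 → (4.181,1.000)–(4.567,2.000)
cell (4,2): code 0011 → (4.567,2.000)–(4.380,3.000)
cell (4,3): code 0001 → (4.380,3.000)–(4.000,3.547)
total: 14 segments, chained into 1 closed loop(s), length Σ = 11.616977

segments=14 loops=1 length=11.617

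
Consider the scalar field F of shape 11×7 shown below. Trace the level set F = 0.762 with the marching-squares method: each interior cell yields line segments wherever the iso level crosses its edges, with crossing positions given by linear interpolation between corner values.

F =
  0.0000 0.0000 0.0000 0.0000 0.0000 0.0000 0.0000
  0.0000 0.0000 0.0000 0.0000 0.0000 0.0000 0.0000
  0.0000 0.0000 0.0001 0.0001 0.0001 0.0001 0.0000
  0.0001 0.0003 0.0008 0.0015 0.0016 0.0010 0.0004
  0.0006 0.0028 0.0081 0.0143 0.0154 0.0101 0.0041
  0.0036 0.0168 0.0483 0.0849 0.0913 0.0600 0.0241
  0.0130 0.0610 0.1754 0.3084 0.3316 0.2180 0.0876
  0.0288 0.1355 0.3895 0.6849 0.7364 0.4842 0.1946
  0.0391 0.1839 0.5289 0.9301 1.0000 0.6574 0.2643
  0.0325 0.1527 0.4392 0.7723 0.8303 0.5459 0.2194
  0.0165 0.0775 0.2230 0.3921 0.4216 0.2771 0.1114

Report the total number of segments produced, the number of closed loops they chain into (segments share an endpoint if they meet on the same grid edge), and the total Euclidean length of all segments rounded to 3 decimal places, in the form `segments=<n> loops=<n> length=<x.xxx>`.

cell (7,2): code 0100 → (7.314,3.000)–(8.000,2.581)
cell (7,3): code 1100 → (7.097,4.000)–(7.314,3.000)
cell (7,4): code 1000 → (8.000,4.695)–(7.097,4.000)
cell (8,2): code 0110 → (8.000,2.581)–(9.000,2.969)
cell (8,4): code 1001 → (9.000,4.240)–(8.000,4.695)
cell (9,2): code 0010 → (9.000,2.969)–(9.027,3.000)
cell (9,3): code 0011 → (9.027,3.000)–(9.167,4.000)
cell (9,4): code 0001 → (9.167,4.000)–(9.000,4.240)
total: 8 segments, chained into 1 closed loop(s), length Σ = 6.480567

segments=8 loops=1 length=6.481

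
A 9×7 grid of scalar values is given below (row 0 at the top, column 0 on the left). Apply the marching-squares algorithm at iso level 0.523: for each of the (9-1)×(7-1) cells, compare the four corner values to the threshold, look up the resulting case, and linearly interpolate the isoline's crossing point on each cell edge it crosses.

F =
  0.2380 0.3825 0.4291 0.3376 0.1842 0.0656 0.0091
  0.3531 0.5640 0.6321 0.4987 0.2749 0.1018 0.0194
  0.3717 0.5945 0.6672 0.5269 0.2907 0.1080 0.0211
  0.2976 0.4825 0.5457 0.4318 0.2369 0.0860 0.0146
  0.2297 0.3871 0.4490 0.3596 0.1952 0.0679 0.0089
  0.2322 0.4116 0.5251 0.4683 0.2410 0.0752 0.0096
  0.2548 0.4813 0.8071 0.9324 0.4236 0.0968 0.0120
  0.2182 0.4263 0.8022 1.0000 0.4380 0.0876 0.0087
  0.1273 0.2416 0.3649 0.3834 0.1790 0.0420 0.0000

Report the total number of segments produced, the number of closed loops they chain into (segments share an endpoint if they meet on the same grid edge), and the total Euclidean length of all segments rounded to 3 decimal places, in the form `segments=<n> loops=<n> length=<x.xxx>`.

segments=22 loops=2 length=16.537

cell (0,0): code 0100 → (0.774,1.000)–(1.000,0.806)
cell (0,1): code 1100 → (0.463,2.000)–(0.774,1.000)
cell (0,2): code 1000 → (1.000,2.818)–(0.463,2.000)
cell (1,0): code 0110 → (1.000,0.806)–(2.000,0.679)
cell (1,2): code 1101 → (1.862,3.000)–(1.000,2.818)
cell (1,3): code 1000 → (2.000,3.017)–(1.862,3.000)
cell (2,0): code 0010 → (2.000,0.679)–(2.638,1.000)
cell (2,1): code 0111 → (2.638,1.000)–(3.000,1.641)
cell (2,2): code 1011 → (3.000,2.199)–(2.041,3.000)
cell (2,3): code 0001 → (2.041,3.000)–(2.000,3.017)
cell (3,1): code 0010 → (3.000,1.641)–(3.235,2.000)
cell (3,2): code 0001 → (3.235,2.000)–(3.000,2.199)
cell (4,1): code 0100 → (4.972,2.000)–(5.000,1.981)
cell (4,2): code 1000 → (5.000,2.037)–(4.972,2.000)
cell (5,1): code 0110 → (5.000,1.981)–(6.000,1.128)
cell (5,2): code 1101 → (5.118,3.000)–(5.000,2.037)
cell (5,3): code 1000 → (6.000,3.805)–(5.118,3.000)
cell (6,1): code 0110 → (6.000,1.128)–(7.000,1.257)
cell (6,3): code 1001 → (7.000,3.849)–(6.000,3.805)
cell (7,1): code 0010 → (7.000,1.257)–(7.638,2.000)
cell (7,2): code 0011 → (7.638,2.000)–(7.774,3.000)
cell (7,3): code 0001 → (7.774,3.000)–(7.000,3.849)
total: 22 segments, chained into 2 closed loop(s), length Σ = 16.537433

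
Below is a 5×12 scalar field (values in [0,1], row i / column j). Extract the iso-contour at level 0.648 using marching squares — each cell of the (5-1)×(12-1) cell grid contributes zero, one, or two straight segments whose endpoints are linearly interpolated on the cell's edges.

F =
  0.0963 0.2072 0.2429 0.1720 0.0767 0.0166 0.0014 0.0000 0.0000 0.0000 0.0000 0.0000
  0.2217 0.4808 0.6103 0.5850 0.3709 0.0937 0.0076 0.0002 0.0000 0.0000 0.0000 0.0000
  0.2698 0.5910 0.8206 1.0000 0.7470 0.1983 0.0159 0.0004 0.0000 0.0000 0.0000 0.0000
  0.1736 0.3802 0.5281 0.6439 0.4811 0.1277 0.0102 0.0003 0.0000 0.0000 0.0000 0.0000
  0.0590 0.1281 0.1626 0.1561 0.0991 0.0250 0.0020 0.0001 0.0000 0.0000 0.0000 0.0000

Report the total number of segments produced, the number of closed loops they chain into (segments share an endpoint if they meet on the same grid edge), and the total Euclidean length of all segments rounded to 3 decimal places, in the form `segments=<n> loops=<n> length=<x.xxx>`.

segments=8 loops=1 length=7.211

cell (1,1): code 0100 → (1.179,2.000)–(2.000,1.248)
cell (1,2): code 1100 → (1.152,3.000)–(1.179,2.000)
cell (1,3): code 1100 → (1.737,4.000)–(1.152,3.000)
cell (1,4): code 1000 → (2.000,4.180)–(1.737,4.000)
cell (2,1): code 0010 → (2.000,1.248)–(2.590,2.000)
cell (2,2): code 0011 → (2.590,2.000)–(2.988,3.000)
cell (2,3): code 0011 → (2.988,3.000)–(2.372,4.000)
cell (2,4): code 0001 → (2.372,4.000)–(2.000,4.180)
total: 8 segments, chained into 1 closed loop(s), length Σ = 7.211449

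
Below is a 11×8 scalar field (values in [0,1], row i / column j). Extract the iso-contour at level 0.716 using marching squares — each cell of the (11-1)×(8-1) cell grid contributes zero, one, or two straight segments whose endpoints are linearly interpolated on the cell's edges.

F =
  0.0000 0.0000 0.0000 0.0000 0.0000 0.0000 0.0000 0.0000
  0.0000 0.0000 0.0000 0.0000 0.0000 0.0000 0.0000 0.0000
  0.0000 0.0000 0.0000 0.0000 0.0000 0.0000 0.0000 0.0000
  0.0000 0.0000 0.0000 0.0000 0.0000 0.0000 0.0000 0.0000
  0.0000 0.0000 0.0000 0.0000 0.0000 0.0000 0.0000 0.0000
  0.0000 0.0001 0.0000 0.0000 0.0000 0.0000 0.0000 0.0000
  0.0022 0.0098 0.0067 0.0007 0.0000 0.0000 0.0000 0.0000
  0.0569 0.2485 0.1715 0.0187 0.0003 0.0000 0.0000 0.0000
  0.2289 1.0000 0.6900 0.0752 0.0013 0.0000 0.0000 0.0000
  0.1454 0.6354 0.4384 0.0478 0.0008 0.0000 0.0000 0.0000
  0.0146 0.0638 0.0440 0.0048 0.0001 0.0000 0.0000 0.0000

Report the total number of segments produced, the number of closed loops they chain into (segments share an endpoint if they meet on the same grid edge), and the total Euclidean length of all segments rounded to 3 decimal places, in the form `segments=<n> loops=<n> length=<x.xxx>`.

cell (7,0): code 0100 → (7.622,1.000)–(8.000,0.632)
cell (7,1): code 1000 → (8.000,1.916)–(7.622,1.000)
cell (8,0): code 0010 → (8.000,0.632)–(8.779,1.000)
cell (8,1): code 0001 → (8.779,1.000)–(8.000,1.916)
total: 4 segments, chained into 1 closed loop(s), length Σ = 3.582844

segments=4 loops=1 length=3.583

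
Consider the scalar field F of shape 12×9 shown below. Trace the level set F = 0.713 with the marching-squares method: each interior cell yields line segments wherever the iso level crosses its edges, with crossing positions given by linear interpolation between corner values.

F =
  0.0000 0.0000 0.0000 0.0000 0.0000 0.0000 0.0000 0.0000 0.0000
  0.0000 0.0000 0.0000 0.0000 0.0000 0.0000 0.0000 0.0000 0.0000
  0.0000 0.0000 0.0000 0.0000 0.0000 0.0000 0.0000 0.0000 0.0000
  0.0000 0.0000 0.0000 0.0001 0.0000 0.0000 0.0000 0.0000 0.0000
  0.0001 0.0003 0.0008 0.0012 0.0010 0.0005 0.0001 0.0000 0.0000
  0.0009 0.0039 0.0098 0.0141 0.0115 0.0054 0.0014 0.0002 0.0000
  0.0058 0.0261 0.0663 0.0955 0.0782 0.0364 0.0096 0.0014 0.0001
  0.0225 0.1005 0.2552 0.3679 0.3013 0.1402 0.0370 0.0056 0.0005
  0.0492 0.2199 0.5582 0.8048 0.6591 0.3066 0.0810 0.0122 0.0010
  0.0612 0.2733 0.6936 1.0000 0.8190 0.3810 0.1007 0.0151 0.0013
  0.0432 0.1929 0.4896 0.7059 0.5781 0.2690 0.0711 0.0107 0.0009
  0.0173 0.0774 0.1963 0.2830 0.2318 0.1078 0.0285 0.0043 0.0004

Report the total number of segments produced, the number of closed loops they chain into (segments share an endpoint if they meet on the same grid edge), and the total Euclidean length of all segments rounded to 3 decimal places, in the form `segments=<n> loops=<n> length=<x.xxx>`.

segments=8 loops=1 length=6.435

cell (7,2): code 0100 → (7.790,3.000)–(8.000,2.628)
cell (7,3): code 1000 → (8.000,3.630)–(7.790,3.000)
cell (8,2): code 0110 → (8.000,2.628)–(9.000,2.063)
cell (8,3): code 1101 → (8.337,4.000)–(8.000,3.630)
cell (8,4): code 1000 → (9.000,4.242)–(8.337,4.000)
cell (9,2): code 0010 → (9.000,2.063)–(9.976,3.000)
cell (9,3): code 0011 → (9.976,3.000)–(9.440,4.000)
cell (9,4): code 0001 → (9.440,4.000)–(9.000,4.242)
total: 8 segments, chained into 1 closed loop(s), length Σ = 6.435471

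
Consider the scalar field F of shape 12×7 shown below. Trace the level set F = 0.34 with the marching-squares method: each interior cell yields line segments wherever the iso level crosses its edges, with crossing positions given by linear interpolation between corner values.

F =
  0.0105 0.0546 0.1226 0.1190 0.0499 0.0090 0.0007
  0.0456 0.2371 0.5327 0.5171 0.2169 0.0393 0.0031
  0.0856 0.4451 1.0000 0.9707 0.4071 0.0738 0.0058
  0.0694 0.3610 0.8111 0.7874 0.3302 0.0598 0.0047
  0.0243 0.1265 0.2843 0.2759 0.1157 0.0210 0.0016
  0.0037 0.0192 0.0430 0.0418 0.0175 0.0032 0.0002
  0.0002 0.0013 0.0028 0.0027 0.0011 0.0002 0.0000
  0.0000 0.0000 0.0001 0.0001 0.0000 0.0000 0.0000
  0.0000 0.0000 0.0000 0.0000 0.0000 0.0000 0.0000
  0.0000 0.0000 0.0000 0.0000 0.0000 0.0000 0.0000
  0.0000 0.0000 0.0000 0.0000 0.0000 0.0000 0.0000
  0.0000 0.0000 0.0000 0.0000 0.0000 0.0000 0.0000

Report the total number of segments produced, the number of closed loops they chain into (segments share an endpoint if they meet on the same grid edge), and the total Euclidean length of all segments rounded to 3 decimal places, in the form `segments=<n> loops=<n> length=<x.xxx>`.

segments=14 loops=1 length=10.664

cell (0,1): code 0100 → (0.530,2.000)–(1.000,1.348)
cell (0,2): code 1100 → (0.555,3.000)–(0.530,2.000)
cell (0,3): code 1000 → (1.000,3.590)–(0.555,3.000)
cell (1,0): code 0100 → (1.495,1.000)–(2.000,0.708)
cell (1,1): code 1110 → (1.000,1.348)–(1.495,1.000)
cell (1,3): code 1101 → (1.647,4.000)–(1.000,3.590)
cell (1,4): code 1000 → (2.000,4.201)–(1.647,4.000)
cell (2,0): code 0110 → (2.000,0.708)–(3.000,0.928)
cell (2,3): code 1011 → (3.000,3.979)–(2.873,4.000)
cell (2,4): code 0001 → (2.873,4.000)–(2.000,4.201)
cell (3,0): code 0010 → (3.000,0.928)–(3.090,1.000)
cell (3,1): code 0011 → (3.090,1.000)–(3.894,2.000)
cell (3,2): code 0011 → (3.894,2.000)–(3.875,3.000)
cell (3,3): code 0001 → (3.875,3.000)–(3.000,3.979)
total: 14 segments, chained into 1 closed loop(s), length Σ = 10.663709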